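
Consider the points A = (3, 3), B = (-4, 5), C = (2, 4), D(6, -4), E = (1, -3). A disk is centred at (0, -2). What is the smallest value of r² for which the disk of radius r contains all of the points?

65

The required radius is the distance from (0, -2) to the farthest point.
Squared distances: 34, 65, 40, 40, 2.
Maximum is 65, attained at B.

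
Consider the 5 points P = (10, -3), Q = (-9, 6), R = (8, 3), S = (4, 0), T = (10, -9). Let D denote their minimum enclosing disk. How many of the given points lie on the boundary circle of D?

2

The minimum enclosing circle of a finite set is fixed by two of the points (as a diameter) or three (as a circumcircle).
The farthest pair is Q–T with squared distance 586. The circle on this segment as diameter has centre (0.5, -1.5) and r² = 586/4 = 146.5.
Check P: distance² to centre = 92.5 ≤ 146.5, so it lies inside.
All remaining points lie in this disk, and no smaller disk contains both endpoints, so this is the minimum enclosing circle.
The points at distance exactly r from the centre are Q, T — 2 points.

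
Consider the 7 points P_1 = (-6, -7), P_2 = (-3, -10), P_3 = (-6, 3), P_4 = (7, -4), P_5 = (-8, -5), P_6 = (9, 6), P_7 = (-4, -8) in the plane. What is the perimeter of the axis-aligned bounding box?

Width = max x − min x = 9 − (-8) = 17.
Height = max y − min y = 6 − (-10) = 16.
Perimeter = 2(17 + 16) = 66.

66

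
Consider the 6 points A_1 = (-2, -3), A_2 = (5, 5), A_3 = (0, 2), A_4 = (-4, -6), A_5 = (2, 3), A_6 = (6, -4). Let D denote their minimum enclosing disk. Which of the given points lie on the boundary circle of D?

The minimum enclosing circle of a finite set is fixed by two of the points (as a diameter) or three (as a circumcircle).
The farthest pair is A_2–A_4 with squared distance 202. The circle on this segment as diameter has centre (0.5, -0.5) and r² = 202/4 = 50.5.
Check A_1: distance² to centre = 12.5 ≤ 50.5, so it lies inside.
All remaining points lie in this disk, and no smaller disk contains both endpoints, so this is the minimum enclosing circle.
The points at distance exactly r from the centre are A_2, A_4 — 2 points.

A_2, A_4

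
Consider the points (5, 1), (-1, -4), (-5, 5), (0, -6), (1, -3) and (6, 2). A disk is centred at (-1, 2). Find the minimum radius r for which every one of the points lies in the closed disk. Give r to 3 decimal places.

The required radius is the distance from (-1, 2) to the farthest point.
Squared distances: 37, 36, 25, 65, 29, 49.
Maximum is 65, attained at (0, -6).
r = √65 ≈ 8.062.

8.062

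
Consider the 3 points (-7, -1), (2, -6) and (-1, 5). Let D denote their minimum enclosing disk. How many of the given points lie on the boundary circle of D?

Call the three points A, B, C in the order given.
Side lengths²: AB² = 106, AC² = 72, BC² = 130.
Since BC² = 130 < 106 + 72 = 178, the triangle is acute, so the smallest enclosing circle is the circumcircle.
Circumcentre = (-15/14, -13/14), r² = 3445/98.
The points at distance exactly r from the centre are (-7, -1), (2, -6), (-1, 5) — 3 points.

3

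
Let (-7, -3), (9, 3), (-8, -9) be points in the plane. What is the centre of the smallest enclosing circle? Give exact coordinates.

(0.5, -3)

Call the three points A, B, C in the order given.
Side lengths²: AB² = 292, AC² = 37, BC² = 433.
Since BC² = 433 ≥ 292 + 37 = 329, the angle opposite BC is not acute, so the smallest enclosing circle has BC as diameter.
Centre = midpoint of BC = (0.5, -3), r² = 433/4 = 108.25.
Centre = (0.5, -3).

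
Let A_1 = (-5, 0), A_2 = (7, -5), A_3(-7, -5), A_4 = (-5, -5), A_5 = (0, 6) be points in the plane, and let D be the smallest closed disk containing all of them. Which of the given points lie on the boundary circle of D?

A smallest enclosing disk is always determined by at most three of the input points on its boundary.
The minimum enclosing circle is determined by three boundary points: A_2, A_3, A_5.
Their circumcentre is (0, -19/11) with r² = 7225/121.
The farthest remaining point A_4 is at distance² 4321/121 ≤ 7225/121.
The points at distance exactly r from the centre are A_2, A_3, A_5 — 3 points.

A_2, A_3, A_5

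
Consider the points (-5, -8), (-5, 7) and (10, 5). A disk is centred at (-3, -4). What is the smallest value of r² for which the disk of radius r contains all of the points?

250

The required radius is the distance from (-3, -4) to the farthest point.
Squared distances: 20, 125, 250.
Maximum is 250, attained at (10, 5).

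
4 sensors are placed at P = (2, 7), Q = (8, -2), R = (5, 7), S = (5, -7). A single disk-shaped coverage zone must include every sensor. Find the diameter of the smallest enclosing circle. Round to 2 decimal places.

A smallest enclosing disk is always determined by at most three of the input points on its boundary.
The farthest pair is P–S with squared distance 205. The circle on this segment as diameter has centre (3.5, 0) and r² = 205/4 = 51.25.
Check Q: distance² to centre = 24.25 ≤ 51.25, so it lies inside.
All remaining points lie in this disk, and no smaller disk contains both endpoints, so this is the minimum enclosing circle.
Diameter = 2r = 2√(51.25) ≈ 14.32.

14.32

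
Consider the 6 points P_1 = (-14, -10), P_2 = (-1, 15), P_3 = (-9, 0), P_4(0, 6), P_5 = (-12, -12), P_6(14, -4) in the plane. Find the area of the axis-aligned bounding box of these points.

756

x ranges over [-14, 14], width 28.
y ranges over [-12, 15], height 27.
Area = 28 × 27 = 756.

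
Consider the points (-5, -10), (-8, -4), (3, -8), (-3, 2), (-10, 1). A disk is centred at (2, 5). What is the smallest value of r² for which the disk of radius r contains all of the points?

The required radius is the distance from (2, 5) to the farthest point.
Squared distances: 274, 181, 170, 34, 160.
Maximum is 274, attained at (-5, -10).

274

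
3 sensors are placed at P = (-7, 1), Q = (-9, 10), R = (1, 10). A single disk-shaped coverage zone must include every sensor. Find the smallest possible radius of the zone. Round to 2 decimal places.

Side lengths²: PQ² = 85, PR² = 145, QR² = 100.
Since PR² = 145 < 100 + 85 = 185, the triangle is acute, so the smallest enclosing circle is the circumcircle.
Circumcentre = (-4, 115/18), r² = 12325/324.
r = √(12325/324) ≈ 6.17.

6.17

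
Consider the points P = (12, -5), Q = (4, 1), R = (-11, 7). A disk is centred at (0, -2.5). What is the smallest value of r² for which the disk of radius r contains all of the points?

211.25

The required radius is the distance from (0, -2.5) to the farthest point.
Squared distances: 150.25, 28.25, 211.25.
Maximum is 211.25, attained at R.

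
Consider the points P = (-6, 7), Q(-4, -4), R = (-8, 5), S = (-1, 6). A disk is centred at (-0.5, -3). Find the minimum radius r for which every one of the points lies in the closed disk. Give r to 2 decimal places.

11.41

The required radius is the distance from (-0.5, -3) to the farthest point.
Squared distances: 130.25, 13.25, 120.25, 81.25.
Maximum is 130.25, attained at P.
r = √(130.25) ≈ 11.41.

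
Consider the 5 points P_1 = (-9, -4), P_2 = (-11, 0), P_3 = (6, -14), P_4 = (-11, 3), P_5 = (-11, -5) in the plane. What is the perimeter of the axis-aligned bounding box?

Width = max x − min x = 6 − (-11) = 17.
Height = max y − min y = 3 − (-14) = 17.
Perimeter = 2(17 + 17) = 68.

68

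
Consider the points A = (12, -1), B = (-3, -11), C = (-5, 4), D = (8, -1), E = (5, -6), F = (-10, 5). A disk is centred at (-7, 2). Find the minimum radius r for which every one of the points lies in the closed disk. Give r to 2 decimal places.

19.24

The required radius is the distance from (-7, 2) to the farthest point.
Squared distances: 370, 185, 8, 234, 208, 18.
Maximum is 370, attained at A.
r = √370 ≈ 19.24.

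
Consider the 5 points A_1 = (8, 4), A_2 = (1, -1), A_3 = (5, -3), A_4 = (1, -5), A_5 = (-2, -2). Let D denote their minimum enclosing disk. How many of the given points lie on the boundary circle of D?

3

By Welzl's lemma the MEC is supported by two points (diametrically opposite) or three points (on a circumcircle).
The minimum enclosing circle is determined by three boundary points: A_1, A_4, A_5.
Their circumcentre is (3.375, 0.375) with r² = 34.53125.
The farthest remaining point A_3 is at distance² 14.03125 ≤ 34.53125.
The points at distance exactly r from the centre are A_1, A_4, A_5 — 3 points.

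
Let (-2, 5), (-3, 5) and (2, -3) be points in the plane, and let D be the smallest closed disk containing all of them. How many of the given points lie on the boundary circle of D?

2

Call the three points A, B, C in the order given.
Side lengths²: AB² = 1, AC² = 80, BC² = 89.
Since BC² = 89 ≥ 80 + 1 = 81, the angle opposite BC is not acute, so the smallest enclosing circle has BC as diameter.
Centre = midpoint of BC = (-0.5, 1), r² = 89/4 = 22.25.
The points at distance exactly r from the centre are (-3, 5), (2, -3) — 2 points.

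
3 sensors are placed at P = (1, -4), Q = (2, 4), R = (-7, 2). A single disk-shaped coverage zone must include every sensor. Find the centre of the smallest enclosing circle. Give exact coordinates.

Side lengths²: PQ² = 65, PR² = 100, QR² = 85.
Since PR² = 100 < 85 + 65 = 150, the triangle is acute, so the smallest enclosing circle is the circumcircle.
Circumcentre = (-27/14, 3/7), r² = 5525/196.
Centre = (-27/14, 3/7).

(-27/14, 3/7)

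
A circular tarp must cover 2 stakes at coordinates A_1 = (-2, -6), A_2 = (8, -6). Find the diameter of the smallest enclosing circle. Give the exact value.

The smallest circle enclosing two points has them as diameter endpoints.
Centre = midpoint = (3, -6); r² = |A_1A_2|²/4 = 100/4 = 25.
Diameter = 2r = 2√25 = 10.

10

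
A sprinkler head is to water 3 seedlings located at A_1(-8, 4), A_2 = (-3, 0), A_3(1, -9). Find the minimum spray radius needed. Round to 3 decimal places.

Side lengths²: A_1A_2² = 41, A_1A_3² = 250, A_2A_3² = 97.
Since A_1A_3² = 250 ≥ 97 + 41 = 138, the angle opposite A_1A_3 is not acute, so the smallest enclosing circle has A_1A_3 as diameter.
Centre = midpoint of A_1A_3 = (-3.5, -2.5), r² = 250/4 = 62.5.
r = √(62.5) ≈ 7.906.

7.906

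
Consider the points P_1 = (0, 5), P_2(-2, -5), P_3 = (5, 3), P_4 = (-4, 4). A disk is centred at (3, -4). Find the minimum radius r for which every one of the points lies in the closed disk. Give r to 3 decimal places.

The required radius is the distance from (3, -4) to the farthest point.
Squared distances: 90, 26, 53, 113.
Maximum is 113, attained at P_4.
r = √113 ≈ 10.630.

10.630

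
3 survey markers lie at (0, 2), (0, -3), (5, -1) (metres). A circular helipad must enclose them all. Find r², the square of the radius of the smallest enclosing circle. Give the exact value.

9.86

Call the three points A, B, C in the order given.
Side lengths²: AB² = 25, AC² = 34, BC² = 29.
Since AC² = 34 < 29 + 25 = 54, the triangle is acute, so the smallest enclosing circle is the circumcircle.
Circumcentre = (1.9, -0.5), r² = 9.86.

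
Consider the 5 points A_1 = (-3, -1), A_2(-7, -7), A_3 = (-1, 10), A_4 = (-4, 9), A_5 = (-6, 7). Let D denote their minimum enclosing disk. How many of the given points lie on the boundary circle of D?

2

The minimum enclosing circle of a finite set is fixed by two of the points (as a diameter) or three (as a circumcircle).
The farthest pair is A_2–A_3 with squared distance 325. The circle on this segment as diameter has centre (-4, 1.5) and r² = 325/4 = 81.25.
Check A_1: distance² to centre = 7.25 ≤ 81.25, so it lies inside.
All remaining points lie in this disk, and no smaller disk contains both endpoints, so this is the minimum enclosing circle.
The points at distance exactly r from the centre are A_2, A_3 — 2 points.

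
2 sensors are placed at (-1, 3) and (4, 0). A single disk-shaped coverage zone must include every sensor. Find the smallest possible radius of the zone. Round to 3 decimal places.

The smallest circle enclosing two points has them as diameter endpoints.
Centre = midpoint = (1.5, 1.5); r² = |(-1, 3)−(4, 0)|²/4 = 34/4 = 8.5.
r = √(8.5) ≈ 2.915.

2.915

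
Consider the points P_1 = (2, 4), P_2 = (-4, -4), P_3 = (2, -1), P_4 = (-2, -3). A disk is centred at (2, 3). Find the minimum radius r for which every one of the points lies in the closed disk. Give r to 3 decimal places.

9.220

The required radius is the distance from (2, 3) to the farthest point.
Squared distances: 1, 85, 16, 52.
Maximum is 85, attained at P_2.
r = √85 ≈ 9.220.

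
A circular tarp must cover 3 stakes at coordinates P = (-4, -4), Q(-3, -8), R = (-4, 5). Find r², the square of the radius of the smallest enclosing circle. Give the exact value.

Side lengths²: PQ² = 17, PR² = 81, QR² = 170.
Since QR² = 170 ≥ 81 + 17 = 98, the angle opposite QR is not acute, so the smallest enclosing circle has QR as diameter.
Centre = midpoint of QR = (-3.5, -1.5), r² = 170/4 = 42.5.

42.5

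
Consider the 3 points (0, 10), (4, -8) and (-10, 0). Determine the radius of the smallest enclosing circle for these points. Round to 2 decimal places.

9.56

Call the three points A, B, C in the order given.
Side lengths²: AB² = 340, AC² = 200, BC² = 260.
Since AB² = 340 < 260 + 200 = 460, the triangle is acute, so the smallest enclosing circle is the circumcircle.
Circumcentre = (-5/11, 5/11), r² = 11050/121.
r = √(11050/121) ≈ 9.56.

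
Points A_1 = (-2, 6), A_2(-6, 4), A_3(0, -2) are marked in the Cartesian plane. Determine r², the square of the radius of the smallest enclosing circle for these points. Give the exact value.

170/9

Side lengths²: A_1A_2² = 20, A_1A_3² = 68, A_2A_3² = 72.
Since A_2A_3² = 72 < 68 + 20 = 88, the triangle is acute, so the smallest enclosing circle is the circumcircle.
Circumcentre = (-7/3, 5/3), r² = 170/9.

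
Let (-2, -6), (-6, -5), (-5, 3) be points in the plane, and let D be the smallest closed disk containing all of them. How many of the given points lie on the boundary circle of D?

2

Call the three points A, B, C in the order given.
Side lengths²: AB² = 17, AC² = 90, BC² = 65.
Since AC² = 90 ≥ 65 + 17 = 82, the angle opposite AC is not acute, so the smallest enclosing circle has AC as diameter.
Centre = midpoint of AC = (-3.5, -1.5), r² = 90/4 = 22.5.
The points at distance exactly r from the centre are (-2, -6), (-5, 3) — 2 points.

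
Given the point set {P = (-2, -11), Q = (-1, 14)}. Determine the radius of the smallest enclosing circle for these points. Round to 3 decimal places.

12.510

The smallest circle enclosing two points has them as diameter endpoints.
Centre = midpoint = (-1.5, 1.5); r² = |PQ|²/4 = 626/4 = 156.5.
r = √(156.5) ≈ 12.510.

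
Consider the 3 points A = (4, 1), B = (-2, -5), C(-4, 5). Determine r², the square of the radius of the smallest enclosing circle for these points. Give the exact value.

Side lengths²: AB² = 72, AC² = 80, BC² = 104.
Since BC² = 104 < 80 + 72 = 152, the triangle is acute, so the smallest enclosing circle is the circumcircle.
Circumcentre = (-4/3, 1/3), r² = 260/9.

260/9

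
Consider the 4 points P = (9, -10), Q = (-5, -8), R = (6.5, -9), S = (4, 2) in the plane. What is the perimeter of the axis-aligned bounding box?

Width = max x − min x = 9 − (-5) = 14.
Height = max y − min y = 2 − (-10) = 12.
Perimeter = 2(14 + 12) = 52.

52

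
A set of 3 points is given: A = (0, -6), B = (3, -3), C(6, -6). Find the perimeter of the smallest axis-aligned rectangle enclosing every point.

18

Width = max x − min x = 6 − 0 = 6.
Height = max y − min y = -3 − (-6) = 3.
Perimeter = 2(6 + 3) = 18.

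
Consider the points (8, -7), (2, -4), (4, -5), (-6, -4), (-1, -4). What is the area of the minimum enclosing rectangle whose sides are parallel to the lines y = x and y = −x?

93.5

In coordinates u = x + y, v = x − y the rectangle is axis-aligned; the map (x,y)→(u,v) scales areas by 2.
u-values: 1, -2, -1, -10, -5; range = 1 − (-10) = 11.
v-values: 15, 6, 9, -2, 3; range = 15 − (-2) = 17.
Area = (11 × 17) / 2 = 93.5.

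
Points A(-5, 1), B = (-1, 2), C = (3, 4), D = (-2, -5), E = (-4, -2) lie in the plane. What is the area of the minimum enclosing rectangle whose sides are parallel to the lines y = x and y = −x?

In coordinates u = x + y, v = x − y the rectangle is axis-aligned; the map (x,y)→(u,v) scales areas by 2.
u-values: -4, 1, 7, -7, -6; range = 7 − (-7) = 14.
v-values: -6, -3, -1, 3, -2; range = 3 − (-6) = 9.
Area = (14 × 9) / 2 = 63.

63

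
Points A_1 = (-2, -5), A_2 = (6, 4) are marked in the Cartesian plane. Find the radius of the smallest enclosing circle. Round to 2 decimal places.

The smallest circle enclosing two points has them as diameter endpoints.
Centre = midpoint = (2, -0.5); r² = |A_1A_2|²/4 = 145/4 = 36.25.
r = √(36.25) ≈ 6.02.

6.02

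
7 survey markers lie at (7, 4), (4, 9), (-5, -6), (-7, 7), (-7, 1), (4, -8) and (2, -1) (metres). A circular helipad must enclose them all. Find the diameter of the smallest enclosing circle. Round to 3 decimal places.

A smallest enclosing disk is always determined by at most three of the input points on its boundary.
The minimum enclosing circle is determined by three boundary points: (4, 9), (-7, 7), (4, -8).
Their circumcentre is (-3/22, 0.5) with r² = 21625/242.
The farthest remaining point (-5, -6) is at distance² 15949/242 ≤ 21625/242.
Diameter = 2r = 2√(21625/242) ≈ 18.906.

18.906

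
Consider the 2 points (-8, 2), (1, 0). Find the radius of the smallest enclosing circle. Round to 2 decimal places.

4.61

The smallest circle enclosing two points has them as diameter endpoints.
Centre = midpoint = (-3.5, 1); r² = |(-8, 2)−(1, 0)|²/4 = 85/4 = 21.25.
r = √(21.25) ≈ 4.61.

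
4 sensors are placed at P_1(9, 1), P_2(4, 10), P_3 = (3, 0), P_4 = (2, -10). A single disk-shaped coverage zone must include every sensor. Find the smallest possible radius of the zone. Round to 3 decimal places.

10.050

The minimum enclosing circle of a finite set is fixed by two of the points (as a diameter) or three (as a circumcircle).
The farthest pair is P_2–P_4 with squared distance 404. The circle on this segment as diameter has centre (3, 0) and r² = 404/4 = 101.
Check P_1: distance² to centre = 37 ≤ 101, so it lies inside.
All remaining points lie in this disk, and no smaller disk contains both endpoints, so this is the minimum enclosing circle.
r = √101 ≈ 10.050.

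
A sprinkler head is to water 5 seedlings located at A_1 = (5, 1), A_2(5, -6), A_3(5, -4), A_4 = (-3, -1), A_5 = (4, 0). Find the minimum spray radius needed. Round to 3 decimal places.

By Welzl's lemma the MEC is supported by two points (diametrically opposite) or three points (on a circumcircle).
The minimum enclosing circle is determined by three boundary points: A_1, A_2, A_4.
Their circumcentre is (1.625, -2.5) with r² = 23.640625.
The farthest remaining point A_3 is at distance² 13.640625 ≤ 23.640625.
r = √(23.640625) ≈ 4.862.

4.862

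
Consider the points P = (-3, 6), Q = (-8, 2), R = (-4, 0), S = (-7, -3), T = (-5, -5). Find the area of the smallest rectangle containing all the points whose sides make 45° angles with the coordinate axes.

In coordinates u = x + y, v = x − y the rectangle is axis-aligned; the map (x,y)→(u,v) scales areas by 2.
u-values: 3, -6, -4, -10, -10; range = 3 − (-10) = 13.
v-values: -9, -10, -4, -4, 0; range = 0 − (-10) = 10.
Area = (13 × 10) / 2 = 65.

65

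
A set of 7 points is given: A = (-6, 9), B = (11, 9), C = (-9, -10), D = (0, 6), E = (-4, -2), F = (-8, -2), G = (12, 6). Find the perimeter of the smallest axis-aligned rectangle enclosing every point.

Width = max x − min x = 12 − (-9) = 21.
Height = max y − min y = 9 − (-10) = 19.
Perimeter = 2(21 + 19) = 80.

80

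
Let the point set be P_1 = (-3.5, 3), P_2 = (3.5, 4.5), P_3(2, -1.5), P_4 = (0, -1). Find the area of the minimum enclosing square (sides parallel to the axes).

49

The bounding box has width 7 and height 6.
An axis-aligned square enclosing the set must have side ≥ max(width, height).
So the minimum side is max(7, 6) = 7.
Area = 7² = 49.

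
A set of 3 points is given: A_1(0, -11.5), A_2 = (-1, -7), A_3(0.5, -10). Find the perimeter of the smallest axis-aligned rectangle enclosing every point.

Width = max x − min x = 0.5 − (-1) = 1.5.
Height = max y − min y = -7 − (-11.5) = 4.5.
Perimeter = 2(1.5 + 4.5) = 12.

12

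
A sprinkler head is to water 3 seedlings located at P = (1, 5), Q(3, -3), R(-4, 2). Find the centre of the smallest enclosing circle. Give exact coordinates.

(6/23, 13/23)

Side lengths²: PQ² = 68, PR² = 34, QR² = 74.
Since QR² = 74 < 68 + 34 = 102, the triangle is acute, so the smallest enclosing circle is the circumcircle.
Circumcentre = (6/23, 13/23), r² = 10693/529.
Centre = (6/23, 13/23).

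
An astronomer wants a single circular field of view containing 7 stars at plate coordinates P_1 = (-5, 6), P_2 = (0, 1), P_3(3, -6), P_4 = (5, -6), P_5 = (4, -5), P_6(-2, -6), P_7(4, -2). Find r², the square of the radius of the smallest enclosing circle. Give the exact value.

61

The farthest pair is P_1–P_4 with squared distance 244. The circle on this segment as diameter has centre (0, 0) and r² = 244/4 = 61.
Check P_2: distance² to centre = 1 ≤ 61, so it lies inside.
All remaining points lie in this disk, and no smaller disk contains both endpoints, so this is the minimum enclosing circle.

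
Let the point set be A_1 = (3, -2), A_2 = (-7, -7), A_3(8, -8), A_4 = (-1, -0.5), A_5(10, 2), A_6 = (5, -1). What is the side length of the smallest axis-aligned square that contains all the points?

The bounding box has width 17 and height 10.
An axis-aligned square enclosing the set must have side ≥ max(width, height).
So the minimum side is max(17, 10) = 17.

17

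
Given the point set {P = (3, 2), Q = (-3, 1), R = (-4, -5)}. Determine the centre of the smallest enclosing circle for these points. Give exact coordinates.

(-0.5, -1.5)

Side lengths²: PQ² = 37, PR² = 98, QR² = 37.
Since PR² = 98 ≥ 37 + 37 = 74, the angle opposite PR is not acute, so the smallest enclosing circle has PR as diameter.
Centre = midpoint of PR = (-0.5, -1.5), r² = 98/4 = 24.5.
Centre = (-0.5, -1.5).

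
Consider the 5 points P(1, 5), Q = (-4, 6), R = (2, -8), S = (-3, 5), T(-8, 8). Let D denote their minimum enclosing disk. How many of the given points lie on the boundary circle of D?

2

A smallest enclosing disk is always determined by at most three of the input points on its boundary.
The farthest pair is R–T with squared distance 356. The circle on this segment as diameter has centre (-3, 0) and r² = 356/4 = 89.
Check P: distance² to centre = 41 ≤ 89, so it lies inside.
All remaining points lie in this disk, and no smaller disk contains both endpoints, so this is the minimum enclosing circle.
The points at distance exactly r from the centre are R, T — 2 points.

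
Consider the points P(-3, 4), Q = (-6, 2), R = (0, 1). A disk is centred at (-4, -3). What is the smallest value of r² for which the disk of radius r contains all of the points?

The required radius is the distance from (-4, -3) to the farthest point.
Squared distances: 50, 29, 32.
Maximum is 50, attained at P.

50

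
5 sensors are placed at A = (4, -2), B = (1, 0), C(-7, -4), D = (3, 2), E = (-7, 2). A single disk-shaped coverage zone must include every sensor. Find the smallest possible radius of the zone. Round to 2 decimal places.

5.95

The minimum enclosing circle of a finite set is fixed by two of the points (as a diameter) or three (as a circumcircle).
The minimum enclosing circle is determined by three boundary points: A, C, E.
Their circumcentre is (-41/22, -1) with r² = 17125/484.
The farthest remaining point D is at distance² 15805/484 ≤ 17125/484.
r = √(17125/484) ≈ 5.95.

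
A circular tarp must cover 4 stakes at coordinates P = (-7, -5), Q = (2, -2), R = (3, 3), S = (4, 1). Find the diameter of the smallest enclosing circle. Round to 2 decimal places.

A smallest enclosing disk is always determined by at most three of the input points on its boundary.
The farthest pair is P–R with squared distance 164. The circle on this segment as diameter has centre (-2, -1) and r² = 164/4 = 41.
Check Q: distance² to centre = 17 ≤ 41, so it lies inside.
All remaining points lie in this disk, and no smaller disk contains both endpoints, so this is the minimum enclosing circle.
Diameter = 2r = 2√41 ≈ 12.81.

12.81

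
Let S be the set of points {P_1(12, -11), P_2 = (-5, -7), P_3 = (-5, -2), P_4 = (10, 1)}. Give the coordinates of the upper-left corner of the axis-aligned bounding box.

x-range [-5, 12], y-range [-11, 1].
The upper-left corner is (-5, 1).

(-5, 1)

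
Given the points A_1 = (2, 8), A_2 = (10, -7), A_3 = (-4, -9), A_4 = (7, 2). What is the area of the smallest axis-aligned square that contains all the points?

289

The bounding box has width 14 and height 17.
An axis-aligned square enclosing the set must have side ≥ max(width, height).
So the minimum side is max(14, 17) = 17.
Area = 17² = 289.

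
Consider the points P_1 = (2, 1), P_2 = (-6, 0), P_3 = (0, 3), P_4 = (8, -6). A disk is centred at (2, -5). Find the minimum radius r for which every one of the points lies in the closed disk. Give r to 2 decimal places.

9.43

The required radius is the distance from (2, -5) to the farthest point.
Squared distances: 36, 89, 68, 37.
Maximum is 89, attained at P_2.
r = √89 ≈ 9.43.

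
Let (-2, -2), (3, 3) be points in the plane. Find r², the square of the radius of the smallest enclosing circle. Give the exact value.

The smallest circle enclosing two points has them as diameter endpoints.
Centre = midpoint = (0.5, 0.5); r² = |(-2, -2)−(3, 3)|²/4 = 50/4 = 12.5.

12.5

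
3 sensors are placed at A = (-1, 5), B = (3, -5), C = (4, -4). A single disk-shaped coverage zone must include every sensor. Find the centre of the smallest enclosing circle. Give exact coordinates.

(1, 0)

Side lengths²: AB² = 116, AC² = 106, BC² = 2.
Since AB² = 116 ≥ 106 + 2 = 108, the angle opposite AB is not acute, so the smallest enclosing circle has AB as diameter.
Centre = midpoint of AB = (1, 0), r² = 116/4 = 29.
Centre = (1, 0).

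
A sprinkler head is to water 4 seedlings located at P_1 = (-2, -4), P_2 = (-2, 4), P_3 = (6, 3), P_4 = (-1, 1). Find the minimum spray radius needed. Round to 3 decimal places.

By Welzl's lemma the MEC is supported by two points (diametrically opposite) or three points (on a circumcircle).
The minimum enclosing circle is determined by three boundary points: P_1, P_2, P_3.
Their circumcentre is (1.5625, 0) with r² = 28.69140625.
The farthest remaining point P_4 is at distance² 7.56640625 ≤ 28.69140625.
r = √(28.69140625) ≈ 5.356.

5.356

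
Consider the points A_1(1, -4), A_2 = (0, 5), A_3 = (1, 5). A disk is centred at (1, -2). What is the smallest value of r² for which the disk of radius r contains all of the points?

50

The required radius is the distance from (1, -2) to the farthest point.
Squared distances: 4, 50, 49.
Maximum is 50, attained at A_2.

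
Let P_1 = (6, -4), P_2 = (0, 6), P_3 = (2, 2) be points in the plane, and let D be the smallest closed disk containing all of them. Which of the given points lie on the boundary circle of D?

Side lengths²: P_1P_2² = 136, P_1P_3² = 52, P_2P_3² = 20.
Since P_1P_2² = 136 ≥ 52 + 20 = 72, the angle opposite P_1P_2 is not acute, so the smallest enclosing circle has P_1P_2 as diameter.
Centre = midpoint of P_1P_2 = (3, 1), r² = 136/4 = 34.
The points at distance exactly r from the centre are P_1, P_2 — 2 points.

P_1, P_2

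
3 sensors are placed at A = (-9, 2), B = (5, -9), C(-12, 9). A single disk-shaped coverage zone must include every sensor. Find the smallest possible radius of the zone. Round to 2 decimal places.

Side lengths²: AB² = 317, AC² = 58, BC² = 613.
Since BC² = 613 ≥ 317 + 58 = 375, the angle opposite BC is not acute, so the smallest enclosing circle has BC as diameter.
Centre = midpoint of BC = (-3.5, 0), r² = 613/4 = 153.25.
r = √(153.25) ≈ 12.38.

12.38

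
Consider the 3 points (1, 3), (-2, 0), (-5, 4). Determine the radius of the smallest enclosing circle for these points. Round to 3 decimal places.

Call the three points A, B, C in the order given.
Side lengths²: AB² = 18, AC² = 37, BC² = 25.
Since AC² = 37 < 25 + 18 = 43, the triangle is acute, so the smallest enclosing circle is the circumcircle.
Circumcentre = (-29/14, 43/14), r² = 925/98.
r = √(925/98) ≈ 3.072.

3.072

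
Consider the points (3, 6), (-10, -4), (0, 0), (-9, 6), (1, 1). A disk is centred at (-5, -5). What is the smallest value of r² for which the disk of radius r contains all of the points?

The required radius is the distance from (-5, -5) to the farthest point.
Squared distances: 185, 26, 50, 137, 72.
Maximum is 185, attained at (3, 6).

185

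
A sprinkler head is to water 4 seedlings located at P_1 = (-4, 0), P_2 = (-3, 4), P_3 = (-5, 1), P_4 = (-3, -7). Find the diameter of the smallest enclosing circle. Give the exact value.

A smallest enclosing disk is always determined by at most three of the input points on its boundary.
The farthest pair is P_2–P_4 with squared distance 121. The circle on this segment as diameter has centre (-3, -1.5) and r² = 121/4 = 30.25.
Check P_1: distance² to centre = 3.25 ≤ 30.25, so it lies inside.
All remaining points lie in this disk, and no smaller disk contains both endpoints, so this is the minimum enclosing circle.
Diameter = 2r = 2√(30.25) = 11.

11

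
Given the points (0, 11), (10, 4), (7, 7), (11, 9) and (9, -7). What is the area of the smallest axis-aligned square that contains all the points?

324

The bounding box has width 11 and height 18.
An axis-aligned square enclosing the set must have side ≥ max(width, height).
So the minimum side is max(11, 18) = 18.
Area = 18² = 324.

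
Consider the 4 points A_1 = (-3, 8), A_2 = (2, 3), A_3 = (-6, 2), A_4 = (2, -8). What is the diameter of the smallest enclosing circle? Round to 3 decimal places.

The farthest pair is A_1–A_4 with squared distance 281. The circle on this segment as diameter has centre (-0.5, 0) and r² = 281/4 = 70.25.
Check A_2: distance² to centre = 15.25 ≤ 70.25, so it lies inside.
All remaining points lie in this disk, and no smaller disk contains both endpoints, so this is the minimum enclosing circle.
Diameter = 2r = 2√(70.25) ≈ 16.763.

16.763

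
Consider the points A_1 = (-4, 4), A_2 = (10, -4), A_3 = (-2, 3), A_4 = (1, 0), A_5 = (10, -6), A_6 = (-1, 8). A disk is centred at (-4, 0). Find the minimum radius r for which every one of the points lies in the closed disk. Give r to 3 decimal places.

The required radius is the distance from (-4, 0) to the farthest point.
Squared distances: 16, 212, 13, 25, 232, 73.
Maximum is 232, attained at A_5.
r = √232 ≈ 15.232.

15.232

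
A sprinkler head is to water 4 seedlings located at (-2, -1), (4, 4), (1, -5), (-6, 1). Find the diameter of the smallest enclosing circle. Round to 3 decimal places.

A smallest enclosing disk is always determined by at most three of the input points on its boundary.
The minimum enclosing circle is determined by three boundary points: (4, 4), (1, -5), (-6, 1).
Their circumcentre is (-7/18, 25/54) with r² = 46325/1458.
The farthest remaining point (-2, -1) is at distance² 6905/1458 ≤ 46325/1458.
Diameter = 2r = 2√(46325/1458) ≈ 11.274.

11.274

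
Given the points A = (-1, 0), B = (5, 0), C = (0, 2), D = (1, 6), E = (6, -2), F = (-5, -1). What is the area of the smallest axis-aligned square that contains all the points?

The bounding box has width 11 and height 8.
An axis-aligned square enclosing the set must have side ≥ max(width, height).
So the minimum side is max(11, 8) = 11.
Area = 11² = 121.

121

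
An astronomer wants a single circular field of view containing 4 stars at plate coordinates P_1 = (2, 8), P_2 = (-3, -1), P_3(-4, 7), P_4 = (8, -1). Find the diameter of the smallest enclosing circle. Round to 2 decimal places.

By Welzl's lemma the MEC is supported by two points (diametrically opposite) or three points (on a circumcircle).
The farthest pair is P_3–P_4 with squared distance 208. The circle on this segment as diameter has centre (2, 3) and r² = 208/4 = 52.
Check P_1: distance² to centre = 25 ≤ 52, so it lies inside.
All remaining points lie in this disk, and no smaller disk contains both endpoints, so this is the minimum enclosing circle.
Diameter = 2r = 2√52 ≈ 14.42.

14.42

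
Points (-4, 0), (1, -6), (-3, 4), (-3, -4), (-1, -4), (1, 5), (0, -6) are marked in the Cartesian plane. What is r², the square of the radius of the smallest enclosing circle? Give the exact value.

30.8125

The minimum enclosing circle is determined by three boundary points: (1, -6), (-3, 4), (1, 5).
Their circumcentre is (0.25, -0.5) with r² = 30.8125.
The farthest remaining point (0, -6) is at distance² 30.3125 ≤ 30.8125.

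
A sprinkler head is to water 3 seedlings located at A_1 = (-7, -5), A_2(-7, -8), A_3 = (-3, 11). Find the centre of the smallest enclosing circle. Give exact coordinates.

Side lengths²: A_1A_2² = 9, A_1A_3² = 272, A_2A_3² = 377.
Since A_2A_3² = 377 ≥ 272 + 9 = 281, the angle opposite A_2A_3 is not acute, so the smallest enclosing circle has A_2A_3 as diameter.
Centre = midpoint of A_2A_3 = (-5, 1.5), r² = 377/4 = 94.25.
Centre = (-5, 1.5).

(-5, 1.5)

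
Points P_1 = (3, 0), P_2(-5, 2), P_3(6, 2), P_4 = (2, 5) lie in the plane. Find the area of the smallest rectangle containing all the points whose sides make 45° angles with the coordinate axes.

60.5

In coordinates u = x + y, v = x − y the rectangle is axis-aligned; the map (x,y)→(u,v) scales areas by 2.
u-values: 3, -3, 8, 7; range = 8 − (-3) = 11.
v-values: 3, -7, 4, -3; range = 4 − (-7) = 11.
Area = (11 × 11) / 2 = 60.5.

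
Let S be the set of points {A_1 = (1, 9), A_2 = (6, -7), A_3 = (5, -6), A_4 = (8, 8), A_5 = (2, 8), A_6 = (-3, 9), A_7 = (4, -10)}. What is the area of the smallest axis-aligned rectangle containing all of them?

x ranges over [-3, 8], width 11.
y ranges over [-10, 9], height 19.
Area = 11 × 19 = 209.

209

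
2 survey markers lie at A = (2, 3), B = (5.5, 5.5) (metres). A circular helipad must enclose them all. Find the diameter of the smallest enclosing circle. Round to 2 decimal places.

4.30

The smallest circle enclosing two points has them as diameter endpoints.
Centre = midpoint = (3.75, 4.25); r² = |AB|²/4 = 18.5/4 = 4.625.
Diameter = 2r = 2√(4.625) ≈ 4.30.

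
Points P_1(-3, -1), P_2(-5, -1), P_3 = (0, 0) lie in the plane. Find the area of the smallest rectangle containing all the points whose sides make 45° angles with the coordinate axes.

12

In coordinates u = x + y, v = x − y the rectangle is axis-aligned; the map (x,y)→(u,v) scales areas by 2.
u-values: -4, -6, 0; range = 0 − (-6) = 6.
v-values: -2, -4, 0; range = 0 − (-4) = 4.
Area = (6 × 4) / 2 = 12.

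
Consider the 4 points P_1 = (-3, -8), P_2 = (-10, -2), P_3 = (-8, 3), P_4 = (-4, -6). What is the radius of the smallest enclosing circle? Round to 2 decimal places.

A smallest enclosing disk is always determined by at most three of the input points on its boundary.
The farthest pair is P_1–P_3 with squared distance 146. The circle on this segment as diameter has centre (-5.5, -2.5) and r² = 146/4 = 36.5.
Check P_2: distance² to centre = 20.5 ≤ 36.5, so it lies inside.
All remaining points lie in this disk, and no smaller disk contains both endpoints, so this is the minimum enclosing circle.
r = √(36.5) ≈ 6.04.

6.04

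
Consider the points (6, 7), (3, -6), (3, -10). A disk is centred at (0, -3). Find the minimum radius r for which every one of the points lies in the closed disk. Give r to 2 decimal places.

11.66

The required radius is the distance from (0, -3) to the farthest point.
Squared distances: 136, 18, 58.
Maximum is 136, attained at (6, 7).
r = √136 ≈ 11.66.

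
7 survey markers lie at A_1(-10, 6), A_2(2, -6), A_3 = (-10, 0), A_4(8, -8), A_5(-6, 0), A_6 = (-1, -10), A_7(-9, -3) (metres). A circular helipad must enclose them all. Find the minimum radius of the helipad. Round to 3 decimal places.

11.402

By Welzl's lemma the MEC is supported by two points (diametrically opposite) or three points (on a circumcircle).
The farthest pair is A_1–A_4 with squared distance 520. The circle on this segment as diameter has centre (-1, -1) and r² = 520/4 = 130.
Check A_2: distance² to centre = 34 ≤ 130, so it lies inside.
All remaining points lie in this disk, and no smaller disk contains both endpoints, so this is the minimum enclosing circle.
r = √130 ≈ 11.402.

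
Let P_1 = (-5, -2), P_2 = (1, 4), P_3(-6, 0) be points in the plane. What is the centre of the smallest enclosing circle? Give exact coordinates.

(-2, 1)

Side lengths²: P_1P_2² = 72, P_1P_3² = 5, P_2P_3² = 65.
Since P_1P_2² = 72 ≥ 65 + 5 = 70, the angle opposite P_1P_2 is not acute, so the smallest enclosing circle has P_1P_2 as diameter.
Centre = midpoint of P_1P_2 = (-2, 1), r² = 72/4 = 18.
Centre = (-2, 1).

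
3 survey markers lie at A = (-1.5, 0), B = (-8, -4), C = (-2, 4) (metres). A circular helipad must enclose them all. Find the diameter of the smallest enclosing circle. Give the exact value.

Side lengths²: AB² = 58.25, AC² = 16.25, BC² = 100.
Since BC² = 100 ≥ 58.25 + 16.25 = 74.5, the angle opposite BC is not acute, so the smallest enclosing circle has BC as diameter.
Centre = midpoint of BC = (-5, 0), r² = 100/4 = 25.
Diameter = 2r = 2√25 = 10.

10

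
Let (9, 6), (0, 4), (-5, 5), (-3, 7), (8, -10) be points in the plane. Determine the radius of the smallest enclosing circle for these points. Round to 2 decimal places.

A smallest enclosing disk is always determined by at most three of the input points on its boundary.
The farthest pair is (-3, 7)–(8, -10) with squared distance 410. The circle on this segment as diameter has centre (2.5, -1.5) and r² = 410/4 = 102.5.
Check (9, 6): distance² to centre = 98.5 ≤ 102.5, so it lies inside.
All remaining points lie in this disk, and no smaller disk contains both endpoints, so this is the minimum enclosing circle.
r = √(102.5) ≈ 10.12.

10.12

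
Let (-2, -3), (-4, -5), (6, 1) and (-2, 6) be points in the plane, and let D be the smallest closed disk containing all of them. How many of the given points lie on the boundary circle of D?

3

The minimum enclosing circle is determined by three boundary points: (-4, -5), (6, 1), (-2, 6).
Their circumcentre is (-19/98, -1/98) with r² = 189125/4802.
The farthest remaining point (-2, -3) is at distance² 58589/4802 ≤ 189125/4802.
The points at distance exactly r from the centre are (-4, -5), (6, 1), (-2, 6) — 3 points.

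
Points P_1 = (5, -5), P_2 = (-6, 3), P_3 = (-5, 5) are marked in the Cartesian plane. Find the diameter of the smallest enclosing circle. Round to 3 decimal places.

14.142

Side lengths²: P_1P_2² = 185, P_1P_3² = 200, P_2P_3² = 5.
Since P_1P_3² = 200 ≥ 185 + 5 = 190, the angle opposite P_1P_3 is not acute, so the smallest enclosing circle has P_1P_3 as diameter.
Centre = midpoint of P_1P_3 = (0, 0), r² = 200/4 = 50.
Diameter = 2r = 2√50 ≈ 14.142.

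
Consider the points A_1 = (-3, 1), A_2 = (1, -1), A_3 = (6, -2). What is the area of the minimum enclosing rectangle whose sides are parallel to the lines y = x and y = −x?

36

In coordinates u = x + y, v = x − y the rectangle is axis-aligned; the map (x,y)→(u,v) scales areas by 2.
u-values: -2, 0, 4; range = 4 − (-2) = 6.
v-values: -4, 2, 8; range = 8 − (-4) = 12.
Area = (6 × 12) / 2 = 36.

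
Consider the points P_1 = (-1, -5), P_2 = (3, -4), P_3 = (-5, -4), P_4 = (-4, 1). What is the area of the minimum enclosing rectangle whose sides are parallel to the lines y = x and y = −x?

48

In coordinates u = x + y, v = x − y the rectangle is axis-aligned; the map (x,y)→(u,v) scales areas by 2.
u-values: -6, -1, -9, -3; range = -1 − (-9) = 8.
v-values: 4, 7, -1, -5; range = 7 − (-5) = 12.
Area = (8 × 12) / 2 = 48.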